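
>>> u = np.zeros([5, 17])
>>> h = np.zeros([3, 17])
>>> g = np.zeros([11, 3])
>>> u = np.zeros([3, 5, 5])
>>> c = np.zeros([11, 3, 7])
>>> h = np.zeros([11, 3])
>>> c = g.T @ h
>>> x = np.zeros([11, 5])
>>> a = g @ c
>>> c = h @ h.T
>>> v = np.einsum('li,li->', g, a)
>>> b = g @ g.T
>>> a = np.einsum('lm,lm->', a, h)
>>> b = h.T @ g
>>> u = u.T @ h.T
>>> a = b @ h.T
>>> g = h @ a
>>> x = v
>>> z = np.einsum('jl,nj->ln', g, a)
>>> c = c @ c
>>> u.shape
(5, 5, 11)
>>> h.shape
(11, 3)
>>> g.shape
(11, 11)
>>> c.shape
(11, 11)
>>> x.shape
()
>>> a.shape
(3, 11)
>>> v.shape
()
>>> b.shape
(3, 3)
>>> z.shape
(11, 3)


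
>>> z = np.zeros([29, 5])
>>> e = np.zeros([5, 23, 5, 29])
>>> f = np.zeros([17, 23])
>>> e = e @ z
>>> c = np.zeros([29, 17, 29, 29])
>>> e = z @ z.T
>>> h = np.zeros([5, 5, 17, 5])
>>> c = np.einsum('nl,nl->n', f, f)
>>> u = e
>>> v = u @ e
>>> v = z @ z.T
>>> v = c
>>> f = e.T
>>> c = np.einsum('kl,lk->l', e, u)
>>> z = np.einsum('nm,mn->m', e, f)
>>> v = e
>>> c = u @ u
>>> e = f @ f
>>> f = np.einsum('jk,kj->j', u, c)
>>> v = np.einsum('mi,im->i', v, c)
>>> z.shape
(29,)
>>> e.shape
(29, 29)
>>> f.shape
(29,)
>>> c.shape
(29, 29)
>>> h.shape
(5, 5, 17, 5)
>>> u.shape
(29, 29)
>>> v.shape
(29,)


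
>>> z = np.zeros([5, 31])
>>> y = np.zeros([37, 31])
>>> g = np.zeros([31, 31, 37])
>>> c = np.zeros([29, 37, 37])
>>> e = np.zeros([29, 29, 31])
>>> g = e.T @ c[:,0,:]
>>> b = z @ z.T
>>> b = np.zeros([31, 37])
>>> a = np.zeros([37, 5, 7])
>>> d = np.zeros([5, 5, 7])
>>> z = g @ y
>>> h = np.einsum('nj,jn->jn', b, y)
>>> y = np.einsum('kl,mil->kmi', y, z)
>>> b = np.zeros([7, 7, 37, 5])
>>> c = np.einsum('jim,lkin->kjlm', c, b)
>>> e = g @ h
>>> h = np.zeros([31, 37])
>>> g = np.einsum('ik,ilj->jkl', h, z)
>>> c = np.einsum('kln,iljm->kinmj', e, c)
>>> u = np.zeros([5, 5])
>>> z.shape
(31, 29, 31)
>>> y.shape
(37, 31, 29)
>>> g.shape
(31, 37, 29)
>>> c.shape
(31, 7, 31, 37, 7)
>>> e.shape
(31, 29, 31)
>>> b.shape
(7, 7, 37, 5)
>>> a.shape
(37, 5, 7)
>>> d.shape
(5, 5, 7)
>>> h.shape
(31, 37)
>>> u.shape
(5, 5)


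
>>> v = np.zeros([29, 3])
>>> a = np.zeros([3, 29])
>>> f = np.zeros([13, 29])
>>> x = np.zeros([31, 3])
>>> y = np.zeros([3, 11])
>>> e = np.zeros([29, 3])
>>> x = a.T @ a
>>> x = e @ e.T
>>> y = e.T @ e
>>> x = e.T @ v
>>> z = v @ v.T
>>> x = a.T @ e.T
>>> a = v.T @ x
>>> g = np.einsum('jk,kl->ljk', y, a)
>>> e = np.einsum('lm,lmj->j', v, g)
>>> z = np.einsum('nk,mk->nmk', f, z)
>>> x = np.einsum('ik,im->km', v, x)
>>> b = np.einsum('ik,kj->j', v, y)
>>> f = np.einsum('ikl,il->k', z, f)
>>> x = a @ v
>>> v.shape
(29, 3)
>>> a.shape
(3, 29)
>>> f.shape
(29,)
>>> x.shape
(3, 3)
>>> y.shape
(3, 3)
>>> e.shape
(3,)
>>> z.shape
(13, 29, 29)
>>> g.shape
(29, 3, 3)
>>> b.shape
(3,)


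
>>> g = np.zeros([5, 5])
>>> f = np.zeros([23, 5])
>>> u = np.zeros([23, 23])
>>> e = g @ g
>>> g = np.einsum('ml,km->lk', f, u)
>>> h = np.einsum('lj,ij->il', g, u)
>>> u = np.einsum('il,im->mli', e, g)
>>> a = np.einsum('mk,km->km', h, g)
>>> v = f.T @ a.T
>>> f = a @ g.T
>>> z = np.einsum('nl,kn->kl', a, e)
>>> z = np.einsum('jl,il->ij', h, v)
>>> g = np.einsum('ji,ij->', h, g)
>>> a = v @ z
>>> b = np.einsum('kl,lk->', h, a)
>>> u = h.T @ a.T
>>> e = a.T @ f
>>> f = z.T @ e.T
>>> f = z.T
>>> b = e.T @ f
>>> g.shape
()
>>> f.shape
(23, 5)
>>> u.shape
(5, 5)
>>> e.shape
(23, 5)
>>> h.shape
(23, 5)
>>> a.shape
(5, 23)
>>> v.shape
(5, 5)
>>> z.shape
(5, 23)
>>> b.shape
(5, 5)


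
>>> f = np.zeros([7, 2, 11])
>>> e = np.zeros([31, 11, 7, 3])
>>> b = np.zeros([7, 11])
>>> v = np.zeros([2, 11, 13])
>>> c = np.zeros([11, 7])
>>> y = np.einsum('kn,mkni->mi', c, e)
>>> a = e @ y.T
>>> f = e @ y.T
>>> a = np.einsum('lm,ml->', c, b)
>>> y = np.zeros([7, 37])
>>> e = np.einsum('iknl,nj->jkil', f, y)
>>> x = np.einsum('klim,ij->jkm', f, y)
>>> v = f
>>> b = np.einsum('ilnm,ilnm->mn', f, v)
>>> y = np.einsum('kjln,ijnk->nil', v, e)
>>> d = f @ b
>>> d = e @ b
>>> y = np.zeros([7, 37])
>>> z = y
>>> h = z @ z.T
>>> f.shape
(31, 11, 7, 31)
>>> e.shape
(37, 11, 31, 31)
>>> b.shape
(31, 7)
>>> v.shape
(31, 11, 7, 31)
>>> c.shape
(11, 7)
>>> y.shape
(7, 37)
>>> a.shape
()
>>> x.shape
(37, 31, 31)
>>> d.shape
(37, 11, 31, 7)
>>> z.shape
(7, 37)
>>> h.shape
(7, 7)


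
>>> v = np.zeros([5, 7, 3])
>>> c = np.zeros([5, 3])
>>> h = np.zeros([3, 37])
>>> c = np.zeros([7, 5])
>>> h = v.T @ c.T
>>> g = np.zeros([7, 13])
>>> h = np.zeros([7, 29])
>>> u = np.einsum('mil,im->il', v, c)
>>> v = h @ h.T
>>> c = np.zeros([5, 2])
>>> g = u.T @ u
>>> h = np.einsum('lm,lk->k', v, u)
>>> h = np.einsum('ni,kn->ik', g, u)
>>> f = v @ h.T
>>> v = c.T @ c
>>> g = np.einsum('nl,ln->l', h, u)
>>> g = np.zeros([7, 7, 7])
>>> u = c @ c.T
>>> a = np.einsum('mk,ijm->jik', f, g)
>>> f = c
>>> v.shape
(2, 2)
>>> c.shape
(5, 2)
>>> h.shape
(3, 7)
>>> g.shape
(7, 7, 7)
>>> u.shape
(5, 5)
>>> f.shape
(5, 2)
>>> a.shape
(7, 7, 3)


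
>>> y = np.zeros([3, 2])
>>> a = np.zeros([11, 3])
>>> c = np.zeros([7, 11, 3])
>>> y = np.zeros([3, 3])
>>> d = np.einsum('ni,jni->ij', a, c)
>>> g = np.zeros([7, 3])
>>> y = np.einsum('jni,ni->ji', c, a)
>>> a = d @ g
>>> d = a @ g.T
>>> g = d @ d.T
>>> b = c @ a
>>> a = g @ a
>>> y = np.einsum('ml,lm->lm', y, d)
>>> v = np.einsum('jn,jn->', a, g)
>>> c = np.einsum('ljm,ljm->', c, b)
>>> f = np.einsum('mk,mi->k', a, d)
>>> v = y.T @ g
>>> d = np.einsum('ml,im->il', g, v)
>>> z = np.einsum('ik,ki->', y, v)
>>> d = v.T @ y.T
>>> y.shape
(3, 7)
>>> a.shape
(3, 3)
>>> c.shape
()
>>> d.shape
(3, 3)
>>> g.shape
(3, 3)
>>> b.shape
(7, 11, 3)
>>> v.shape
(7, 3)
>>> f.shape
(3,)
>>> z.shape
()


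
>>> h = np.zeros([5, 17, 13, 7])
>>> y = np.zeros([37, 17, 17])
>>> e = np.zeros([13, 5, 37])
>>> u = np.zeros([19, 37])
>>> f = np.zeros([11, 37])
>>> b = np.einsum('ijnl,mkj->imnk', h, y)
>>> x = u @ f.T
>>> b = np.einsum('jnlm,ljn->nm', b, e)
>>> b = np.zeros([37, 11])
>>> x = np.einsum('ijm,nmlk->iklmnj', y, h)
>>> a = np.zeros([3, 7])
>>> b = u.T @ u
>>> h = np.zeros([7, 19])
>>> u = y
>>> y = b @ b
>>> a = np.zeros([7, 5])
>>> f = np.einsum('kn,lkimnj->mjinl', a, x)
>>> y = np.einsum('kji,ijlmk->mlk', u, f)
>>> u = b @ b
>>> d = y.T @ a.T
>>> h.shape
(7, 19)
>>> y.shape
(5, 13, 37)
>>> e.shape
(13, 5, 37)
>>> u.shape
(37, 37)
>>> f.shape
(17, 17, 13, 5, 37)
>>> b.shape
(37, 37)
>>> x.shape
(37, 7, 13, 17, 5, 17)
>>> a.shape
(7, 5)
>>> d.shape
(37, 13, 7)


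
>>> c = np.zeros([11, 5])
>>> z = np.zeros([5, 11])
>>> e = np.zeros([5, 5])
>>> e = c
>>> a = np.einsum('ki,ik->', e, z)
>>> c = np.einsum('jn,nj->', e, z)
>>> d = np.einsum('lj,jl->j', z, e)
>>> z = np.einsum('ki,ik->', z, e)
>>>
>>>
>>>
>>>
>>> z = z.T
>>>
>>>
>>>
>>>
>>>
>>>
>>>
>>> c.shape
()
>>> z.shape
()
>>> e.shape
(11, 5)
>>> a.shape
()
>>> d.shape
(11,)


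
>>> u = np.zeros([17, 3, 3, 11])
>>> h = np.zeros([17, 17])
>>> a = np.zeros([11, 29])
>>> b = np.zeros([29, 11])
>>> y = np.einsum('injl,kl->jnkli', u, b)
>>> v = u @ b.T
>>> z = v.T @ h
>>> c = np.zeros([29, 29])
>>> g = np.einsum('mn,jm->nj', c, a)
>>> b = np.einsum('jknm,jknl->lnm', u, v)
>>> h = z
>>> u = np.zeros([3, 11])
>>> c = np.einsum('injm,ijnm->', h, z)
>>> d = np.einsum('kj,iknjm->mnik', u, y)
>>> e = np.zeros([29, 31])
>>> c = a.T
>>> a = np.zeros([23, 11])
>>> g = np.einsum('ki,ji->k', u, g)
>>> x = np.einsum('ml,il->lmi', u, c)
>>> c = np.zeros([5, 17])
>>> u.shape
(3, 11)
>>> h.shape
(29, 3, 3, 17)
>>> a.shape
(23, 11)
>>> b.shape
(29, 3, 11)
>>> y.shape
(3, 3, 29, 11, 17)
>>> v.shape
(17, 3, 3, 29)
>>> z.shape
(29, 3, 3, 17)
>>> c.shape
(5, 17)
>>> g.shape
(3,)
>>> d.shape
(17, 29, 3, 3)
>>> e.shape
(29, 31)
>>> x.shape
(11, 3, 29)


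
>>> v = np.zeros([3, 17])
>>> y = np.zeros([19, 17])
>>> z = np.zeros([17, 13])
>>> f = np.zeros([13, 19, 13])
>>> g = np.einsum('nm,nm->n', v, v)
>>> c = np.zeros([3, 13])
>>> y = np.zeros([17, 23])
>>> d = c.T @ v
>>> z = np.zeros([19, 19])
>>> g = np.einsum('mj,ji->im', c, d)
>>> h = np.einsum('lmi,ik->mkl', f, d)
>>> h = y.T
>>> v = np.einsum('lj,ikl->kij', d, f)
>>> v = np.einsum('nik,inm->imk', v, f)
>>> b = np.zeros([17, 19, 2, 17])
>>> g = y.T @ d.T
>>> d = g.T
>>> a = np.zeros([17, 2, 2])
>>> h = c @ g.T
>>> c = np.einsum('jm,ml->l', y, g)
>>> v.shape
(13, 13, 17)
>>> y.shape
(17, 23)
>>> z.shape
(19, 19)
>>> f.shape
(13, 19, 13)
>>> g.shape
(23, 13)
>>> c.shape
(13,)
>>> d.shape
(13, 23)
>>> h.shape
(3, 23)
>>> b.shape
(17, 19, 2, 17)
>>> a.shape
(17, 2, 2)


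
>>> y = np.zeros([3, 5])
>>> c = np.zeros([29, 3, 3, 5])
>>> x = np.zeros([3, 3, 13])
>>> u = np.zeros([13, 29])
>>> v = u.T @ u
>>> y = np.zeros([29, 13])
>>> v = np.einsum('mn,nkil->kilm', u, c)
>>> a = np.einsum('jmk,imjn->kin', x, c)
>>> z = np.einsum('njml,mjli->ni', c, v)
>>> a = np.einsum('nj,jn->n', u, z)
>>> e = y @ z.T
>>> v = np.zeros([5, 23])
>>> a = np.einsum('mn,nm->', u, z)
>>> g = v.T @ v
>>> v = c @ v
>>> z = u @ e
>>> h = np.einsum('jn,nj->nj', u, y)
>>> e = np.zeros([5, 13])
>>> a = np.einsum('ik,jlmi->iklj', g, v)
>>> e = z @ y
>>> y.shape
(29, 13)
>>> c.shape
(29, 3, 3, 5)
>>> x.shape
(3, 3, 13)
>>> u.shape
(13, 29)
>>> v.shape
(29, 3, 3, 23)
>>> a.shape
(23, 23, 3, 29)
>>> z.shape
(13, 29)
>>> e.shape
(13, 13)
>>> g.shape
(23, 23)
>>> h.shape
(29, 13)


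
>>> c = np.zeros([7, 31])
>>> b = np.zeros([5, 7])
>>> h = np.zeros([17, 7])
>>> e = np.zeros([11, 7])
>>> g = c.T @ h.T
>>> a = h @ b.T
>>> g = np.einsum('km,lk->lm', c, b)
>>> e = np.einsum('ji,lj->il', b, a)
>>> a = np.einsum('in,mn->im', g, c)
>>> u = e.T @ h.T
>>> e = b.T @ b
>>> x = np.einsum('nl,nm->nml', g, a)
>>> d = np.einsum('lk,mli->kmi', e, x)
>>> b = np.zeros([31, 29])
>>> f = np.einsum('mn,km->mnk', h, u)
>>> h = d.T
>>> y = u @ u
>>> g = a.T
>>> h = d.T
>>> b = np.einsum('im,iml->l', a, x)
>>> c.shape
(7, 31)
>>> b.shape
(31,)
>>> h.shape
(31, 5, 7)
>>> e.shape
(7, 7)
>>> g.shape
(7, 5)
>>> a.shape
(5, 7)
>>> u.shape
(17, 17)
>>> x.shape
(5, 7, 31)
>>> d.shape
(7, 5, 31)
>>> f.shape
(17, 7, 17)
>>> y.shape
(17, 17)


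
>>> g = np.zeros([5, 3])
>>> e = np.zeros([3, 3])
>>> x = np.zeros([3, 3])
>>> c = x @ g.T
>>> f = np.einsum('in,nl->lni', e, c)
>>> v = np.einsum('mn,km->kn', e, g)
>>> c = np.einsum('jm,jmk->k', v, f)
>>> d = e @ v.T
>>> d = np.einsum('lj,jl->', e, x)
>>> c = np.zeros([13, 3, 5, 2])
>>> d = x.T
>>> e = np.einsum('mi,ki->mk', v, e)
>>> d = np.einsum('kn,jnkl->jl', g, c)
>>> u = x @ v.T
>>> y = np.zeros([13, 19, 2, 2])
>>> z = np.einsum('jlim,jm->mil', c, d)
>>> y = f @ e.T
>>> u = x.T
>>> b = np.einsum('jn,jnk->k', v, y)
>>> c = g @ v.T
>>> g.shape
(5, 3)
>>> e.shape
(5, 3)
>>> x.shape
(3, 3)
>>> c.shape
(5, 5)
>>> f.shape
(5, 3, 3)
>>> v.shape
(5, 3)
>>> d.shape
(13, 2)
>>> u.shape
(3, 3)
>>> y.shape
(5, 3, 5)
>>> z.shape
(2, 5, 3)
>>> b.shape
(5,)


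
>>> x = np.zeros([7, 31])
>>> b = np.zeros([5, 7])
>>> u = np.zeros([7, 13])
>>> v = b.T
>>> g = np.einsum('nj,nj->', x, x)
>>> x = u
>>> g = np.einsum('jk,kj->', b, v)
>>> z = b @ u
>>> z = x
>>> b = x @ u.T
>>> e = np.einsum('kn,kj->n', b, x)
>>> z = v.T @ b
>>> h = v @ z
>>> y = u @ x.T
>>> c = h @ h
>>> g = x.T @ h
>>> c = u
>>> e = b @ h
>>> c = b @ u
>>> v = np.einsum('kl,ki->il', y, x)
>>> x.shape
(7, 13)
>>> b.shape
(7, 7)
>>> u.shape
(7, 13)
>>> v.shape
(13, 7)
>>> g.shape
(13, 7)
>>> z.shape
(5, 7)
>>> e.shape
(7, 7)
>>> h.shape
(7, 7)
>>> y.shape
(7, 7)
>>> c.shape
(7, 13)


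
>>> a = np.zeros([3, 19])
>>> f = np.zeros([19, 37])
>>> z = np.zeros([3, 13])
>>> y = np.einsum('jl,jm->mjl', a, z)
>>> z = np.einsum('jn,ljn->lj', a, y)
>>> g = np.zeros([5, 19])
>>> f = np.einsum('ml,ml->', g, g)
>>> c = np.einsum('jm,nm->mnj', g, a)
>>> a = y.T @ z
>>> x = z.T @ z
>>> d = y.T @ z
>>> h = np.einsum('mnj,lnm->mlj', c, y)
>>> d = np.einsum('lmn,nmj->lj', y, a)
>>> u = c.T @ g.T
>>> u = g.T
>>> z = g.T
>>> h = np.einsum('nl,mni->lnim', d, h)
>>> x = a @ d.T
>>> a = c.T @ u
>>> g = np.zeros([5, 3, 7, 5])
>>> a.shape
(5, 3, 5)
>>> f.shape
()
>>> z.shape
(19, 5)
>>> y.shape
(13, 3, 19)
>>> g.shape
(5, 3, 7, 5)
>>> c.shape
(19, 3, 5)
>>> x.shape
(19, 3, 13)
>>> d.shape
(13, 3)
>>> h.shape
(3, 13, 5, 19)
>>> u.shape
(19, 5)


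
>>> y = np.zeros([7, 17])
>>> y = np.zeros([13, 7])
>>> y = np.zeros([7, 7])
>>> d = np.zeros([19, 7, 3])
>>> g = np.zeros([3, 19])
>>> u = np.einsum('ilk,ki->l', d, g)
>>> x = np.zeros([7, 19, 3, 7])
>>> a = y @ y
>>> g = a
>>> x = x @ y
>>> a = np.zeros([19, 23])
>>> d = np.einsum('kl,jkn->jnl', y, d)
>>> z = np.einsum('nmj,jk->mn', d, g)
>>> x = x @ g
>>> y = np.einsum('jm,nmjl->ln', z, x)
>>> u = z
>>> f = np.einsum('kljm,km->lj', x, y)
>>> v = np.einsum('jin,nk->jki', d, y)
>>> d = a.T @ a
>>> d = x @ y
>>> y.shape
(7, 7)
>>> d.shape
(7, 19, 3, 7)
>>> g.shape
(7, 7)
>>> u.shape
(3, 19)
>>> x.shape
(7, 19, 3, 7)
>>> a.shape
(19, 23)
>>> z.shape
(3, 19)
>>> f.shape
(19, 3)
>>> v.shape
(19, 7, 3)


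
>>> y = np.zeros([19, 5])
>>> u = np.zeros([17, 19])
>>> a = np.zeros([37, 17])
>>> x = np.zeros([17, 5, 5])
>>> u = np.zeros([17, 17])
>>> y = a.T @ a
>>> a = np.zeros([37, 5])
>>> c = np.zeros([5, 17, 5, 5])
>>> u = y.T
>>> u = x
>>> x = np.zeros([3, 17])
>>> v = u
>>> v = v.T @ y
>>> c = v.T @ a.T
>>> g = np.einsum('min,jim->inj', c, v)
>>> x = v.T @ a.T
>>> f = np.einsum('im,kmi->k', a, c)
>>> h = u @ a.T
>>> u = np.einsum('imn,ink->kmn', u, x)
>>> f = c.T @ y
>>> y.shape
(17, 17)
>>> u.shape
(37, 5, 5)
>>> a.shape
(37, 5)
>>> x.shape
(17, 5, 37)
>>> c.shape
(17, 5, 37)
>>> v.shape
(5, 5, 17)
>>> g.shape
(5, 37, 5)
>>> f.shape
(37, 5, 17)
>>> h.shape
(17, 5, 37)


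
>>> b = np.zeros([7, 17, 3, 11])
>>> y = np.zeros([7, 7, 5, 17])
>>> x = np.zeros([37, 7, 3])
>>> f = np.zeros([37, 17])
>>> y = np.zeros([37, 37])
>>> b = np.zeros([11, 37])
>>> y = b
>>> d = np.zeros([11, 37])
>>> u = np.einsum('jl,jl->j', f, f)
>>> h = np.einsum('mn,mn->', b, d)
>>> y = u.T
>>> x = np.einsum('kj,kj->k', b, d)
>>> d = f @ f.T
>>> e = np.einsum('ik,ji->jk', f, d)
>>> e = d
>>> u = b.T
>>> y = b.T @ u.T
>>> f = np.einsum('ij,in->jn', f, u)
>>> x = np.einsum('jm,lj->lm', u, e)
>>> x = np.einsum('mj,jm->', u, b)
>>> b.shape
(11, 37)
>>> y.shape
(37, 37)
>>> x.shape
()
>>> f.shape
(17, 11)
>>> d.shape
(37, 37)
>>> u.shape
(37, 11)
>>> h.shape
()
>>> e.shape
(37, 37)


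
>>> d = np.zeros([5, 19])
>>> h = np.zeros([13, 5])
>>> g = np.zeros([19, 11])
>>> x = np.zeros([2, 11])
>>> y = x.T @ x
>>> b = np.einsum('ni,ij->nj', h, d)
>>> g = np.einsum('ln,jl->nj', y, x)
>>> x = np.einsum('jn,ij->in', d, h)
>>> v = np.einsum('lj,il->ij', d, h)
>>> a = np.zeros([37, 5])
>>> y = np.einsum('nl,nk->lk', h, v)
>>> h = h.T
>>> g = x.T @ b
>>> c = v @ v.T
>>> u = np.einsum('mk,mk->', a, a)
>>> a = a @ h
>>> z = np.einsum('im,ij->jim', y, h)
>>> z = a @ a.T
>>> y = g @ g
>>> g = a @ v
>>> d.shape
(5, 19)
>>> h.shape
(5, 13)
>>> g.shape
(37, 19)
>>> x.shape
(13, 19)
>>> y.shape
(19, 19)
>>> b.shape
(13, 19)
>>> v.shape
(13, 19)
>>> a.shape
(37, 13)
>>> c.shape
(13, 13)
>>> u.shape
()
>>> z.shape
(37, 37)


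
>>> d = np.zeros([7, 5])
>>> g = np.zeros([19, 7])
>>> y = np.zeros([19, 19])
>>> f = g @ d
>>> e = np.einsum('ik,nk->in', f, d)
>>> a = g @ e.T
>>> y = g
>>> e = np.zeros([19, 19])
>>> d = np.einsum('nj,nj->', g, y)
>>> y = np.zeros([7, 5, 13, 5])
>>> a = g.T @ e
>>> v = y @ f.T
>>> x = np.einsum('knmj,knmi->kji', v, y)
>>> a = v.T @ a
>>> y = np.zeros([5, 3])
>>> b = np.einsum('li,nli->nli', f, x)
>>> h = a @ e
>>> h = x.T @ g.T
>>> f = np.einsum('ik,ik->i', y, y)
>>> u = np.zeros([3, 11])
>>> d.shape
()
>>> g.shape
(19, 7)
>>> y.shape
(5, 3)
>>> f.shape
(5,)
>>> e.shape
(19, 19)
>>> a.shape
(19, 13, 5, 19)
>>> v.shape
(7, 5, 13, 19)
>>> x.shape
(7, 19, 5)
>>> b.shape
(7, 19, 5)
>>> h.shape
(5, 19, 19)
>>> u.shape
(3, 11)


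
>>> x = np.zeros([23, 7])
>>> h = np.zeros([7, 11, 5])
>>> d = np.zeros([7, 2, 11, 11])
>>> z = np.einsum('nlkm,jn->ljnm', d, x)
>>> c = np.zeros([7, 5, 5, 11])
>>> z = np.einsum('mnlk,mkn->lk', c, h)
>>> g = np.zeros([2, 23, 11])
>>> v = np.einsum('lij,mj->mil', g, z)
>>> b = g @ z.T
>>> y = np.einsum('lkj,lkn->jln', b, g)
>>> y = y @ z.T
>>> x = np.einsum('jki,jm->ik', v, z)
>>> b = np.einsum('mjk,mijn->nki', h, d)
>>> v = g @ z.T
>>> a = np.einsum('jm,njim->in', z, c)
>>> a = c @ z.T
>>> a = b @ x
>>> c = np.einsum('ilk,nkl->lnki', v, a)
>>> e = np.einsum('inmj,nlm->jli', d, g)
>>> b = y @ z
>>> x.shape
(2, 23)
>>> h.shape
(7, 11, 5)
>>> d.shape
(7, 2, 11, 11)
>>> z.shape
(5, 11)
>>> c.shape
(23, 11, 5, 2)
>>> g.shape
(2, 23, 11)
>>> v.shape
(2, 23, 5)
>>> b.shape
(5, 2, 11)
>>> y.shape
(5, 2, 5)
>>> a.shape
(11, 5, 23)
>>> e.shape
(11, 23, 7)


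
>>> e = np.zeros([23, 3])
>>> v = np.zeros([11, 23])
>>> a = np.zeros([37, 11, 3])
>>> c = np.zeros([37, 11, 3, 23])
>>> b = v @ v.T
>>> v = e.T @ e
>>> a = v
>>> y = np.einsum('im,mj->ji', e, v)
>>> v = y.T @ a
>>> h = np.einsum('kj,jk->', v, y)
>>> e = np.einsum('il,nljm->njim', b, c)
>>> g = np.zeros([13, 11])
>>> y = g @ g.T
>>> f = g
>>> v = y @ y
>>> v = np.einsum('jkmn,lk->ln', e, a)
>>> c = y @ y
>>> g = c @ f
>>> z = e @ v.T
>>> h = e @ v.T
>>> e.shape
(37, 3, 11, 23)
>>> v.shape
(3, 23)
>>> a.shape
(3, 3)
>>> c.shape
(13, 13)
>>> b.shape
(11, 11)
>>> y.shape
(13, 13)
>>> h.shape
(37, 3, 11, 3)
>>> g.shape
(13, 11)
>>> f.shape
(13, 11)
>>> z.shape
(37, 3, 11, 3)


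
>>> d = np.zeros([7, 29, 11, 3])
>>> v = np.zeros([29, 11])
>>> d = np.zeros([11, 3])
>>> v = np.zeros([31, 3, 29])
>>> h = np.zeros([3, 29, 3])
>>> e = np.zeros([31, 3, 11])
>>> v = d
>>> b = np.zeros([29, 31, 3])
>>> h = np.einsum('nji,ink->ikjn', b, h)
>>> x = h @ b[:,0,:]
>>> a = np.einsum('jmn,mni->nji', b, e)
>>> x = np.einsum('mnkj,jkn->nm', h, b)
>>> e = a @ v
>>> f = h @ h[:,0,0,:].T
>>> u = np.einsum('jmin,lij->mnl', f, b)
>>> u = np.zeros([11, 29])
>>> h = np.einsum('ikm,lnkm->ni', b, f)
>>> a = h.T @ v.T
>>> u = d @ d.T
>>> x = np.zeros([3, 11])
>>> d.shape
(11, 3)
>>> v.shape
(11, 3)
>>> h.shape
(3, 29)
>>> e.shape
(3, 29, 3)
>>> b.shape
(29, 31, 3)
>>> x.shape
(3, 11)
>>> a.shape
(29, 11)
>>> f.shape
(3, 3, 31, 3)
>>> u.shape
(11, 11)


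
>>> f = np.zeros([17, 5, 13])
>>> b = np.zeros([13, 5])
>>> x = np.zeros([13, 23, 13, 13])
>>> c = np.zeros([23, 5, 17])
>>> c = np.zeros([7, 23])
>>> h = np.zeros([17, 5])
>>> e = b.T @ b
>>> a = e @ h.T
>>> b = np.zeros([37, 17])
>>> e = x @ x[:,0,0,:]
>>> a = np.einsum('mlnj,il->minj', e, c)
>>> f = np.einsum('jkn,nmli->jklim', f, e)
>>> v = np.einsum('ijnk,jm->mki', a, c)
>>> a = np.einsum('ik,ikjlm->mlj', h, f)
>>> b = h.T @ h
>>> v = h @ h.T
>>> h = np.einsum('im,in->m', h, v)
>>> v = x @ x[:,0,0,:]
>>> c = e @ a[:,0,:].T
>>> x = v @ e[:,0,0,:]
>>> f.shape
(17, 5, 13, 13, 23)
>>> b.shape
(5, 5)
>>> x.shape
(13, 23, 13, 13)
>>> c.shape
(13, 23, 13, 23)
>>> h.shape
(5,)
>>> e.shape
(13, 23, 13, 13)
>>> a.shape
(23, 13, 13)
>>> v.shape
(13, 23, 13, 13)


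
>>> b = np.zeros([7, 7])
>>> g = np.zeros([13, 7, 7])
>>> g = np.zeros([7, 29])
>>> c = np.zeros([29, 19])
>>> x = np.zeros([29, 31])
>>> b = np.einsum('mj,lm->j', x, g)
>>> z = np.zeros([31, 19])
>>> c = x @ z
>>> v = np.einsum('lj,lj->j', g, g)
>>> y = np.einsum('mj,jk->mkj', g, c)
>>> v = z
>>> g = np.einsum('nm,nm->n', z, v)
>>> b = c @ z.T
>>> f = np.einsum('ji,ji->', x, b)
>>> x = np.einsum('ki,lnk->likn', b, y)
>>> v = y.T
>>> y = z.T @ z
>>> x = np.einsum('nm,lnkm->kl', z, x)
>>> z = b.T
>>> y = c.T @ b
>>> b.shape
(29, 31)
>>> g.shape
(31,)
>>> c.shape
(29, 19)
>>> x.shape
(29, 7)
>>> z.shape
(31, 29)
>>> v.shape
(29, 19, 7)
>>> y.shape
(19, 31)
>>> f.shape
()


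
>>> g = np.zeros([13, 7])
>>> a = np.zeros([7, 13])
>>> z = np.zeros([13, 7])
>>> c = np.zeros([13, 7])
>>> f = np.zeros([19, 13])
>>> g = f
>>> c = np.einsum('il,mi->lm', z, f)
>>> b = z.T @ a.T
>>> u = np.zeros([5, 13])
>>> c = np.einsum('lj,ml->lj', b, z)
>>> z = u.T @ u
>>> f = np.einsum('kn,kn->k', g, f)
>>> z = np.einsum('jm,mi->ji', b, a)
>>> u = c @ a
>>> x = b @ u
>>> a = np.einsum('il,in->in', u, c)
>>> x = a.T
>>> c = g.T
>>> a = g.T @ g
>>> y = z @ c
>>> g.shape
(19, 13)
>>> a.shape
(13, 13)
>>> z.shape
(7, 13)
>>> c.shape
(13, 19)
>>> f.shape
(19,)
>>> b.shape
(7, 7)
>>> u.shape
(7, 13)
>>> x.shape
(7, 7)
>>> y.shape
(7, 19)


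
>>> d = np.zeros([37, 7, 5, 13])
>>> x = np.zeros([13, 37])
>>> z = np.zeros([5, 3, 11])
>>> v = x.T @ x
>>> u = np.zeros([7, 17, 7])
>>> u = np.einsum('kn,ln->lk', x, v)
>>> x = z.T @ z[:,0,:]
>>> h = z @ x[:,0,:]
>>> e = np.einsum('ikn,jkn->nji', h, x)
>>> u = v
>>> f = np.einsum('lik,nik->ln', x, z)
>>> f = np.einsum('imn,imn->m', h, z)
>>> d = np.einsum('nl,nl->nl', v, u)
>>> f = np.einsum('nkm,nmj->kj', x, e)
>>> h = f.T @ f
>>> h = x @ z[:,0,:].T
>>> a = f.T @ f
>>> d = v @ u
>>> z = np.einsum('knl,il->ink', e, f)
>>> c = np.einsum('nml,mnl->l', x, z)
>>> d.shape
(37, 37)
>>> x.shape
(11, 3, 11)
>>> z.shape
(3, 11, 11)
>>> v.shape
(37, 37)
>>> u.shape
(37, 37)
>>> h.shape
(11, 3, 5)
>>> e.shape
(11, 11, 5)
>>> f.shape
(3, 5)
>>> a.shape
(5, 5)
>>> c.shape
(11,)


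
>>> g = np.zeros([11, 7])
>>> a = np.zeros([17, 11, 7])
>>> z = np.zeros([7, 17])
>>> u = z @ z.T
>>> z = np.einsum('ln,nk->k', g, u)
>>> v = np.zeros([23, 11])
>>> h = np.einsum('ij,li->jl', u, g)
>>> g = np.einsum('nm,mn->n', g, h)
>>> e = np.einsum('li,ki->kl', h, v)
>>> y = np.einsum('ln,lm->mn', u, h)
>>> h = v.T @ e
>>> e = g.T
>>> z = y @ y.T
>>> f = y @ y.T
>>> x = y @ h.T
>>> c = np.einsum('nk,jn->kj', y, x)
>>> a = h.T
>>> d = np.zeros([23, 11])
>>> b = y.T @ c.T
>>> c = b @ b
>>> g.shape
(11,)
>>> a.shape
(7, 11)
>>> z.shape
(11, 11)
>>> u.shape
(7, 7)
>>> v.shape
(23, 11)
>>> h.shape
(11, 7)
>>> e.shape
(11,)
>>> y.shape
(11, 7)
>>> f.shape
(11, 11)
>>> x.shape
(11, 11)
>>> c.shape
(7, 7)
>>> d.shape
(23, 11)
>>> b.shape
(7, 7)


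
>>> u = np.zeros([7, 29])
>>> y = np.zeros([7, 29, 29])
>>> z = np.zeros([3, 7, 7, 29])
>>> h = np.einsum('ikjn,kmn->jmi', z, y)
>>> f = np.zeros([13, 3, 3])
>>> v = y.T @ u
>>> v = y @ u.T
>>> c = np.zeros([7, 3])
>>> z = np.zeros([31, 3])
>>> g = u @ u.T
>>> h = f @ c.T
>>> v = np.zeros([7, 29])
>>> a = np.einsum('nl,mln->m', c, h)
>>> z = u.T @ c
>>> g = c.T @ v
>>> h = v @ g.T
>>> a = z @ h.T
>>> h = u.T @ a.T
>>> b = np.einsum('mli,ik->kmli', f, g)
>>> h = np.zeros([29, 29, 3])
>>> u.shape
(7, 29)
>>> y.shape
(7, 29, 29)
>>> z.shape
(29, 3)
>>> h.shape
(29, 29, 3)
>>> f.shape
(13, 3, 3)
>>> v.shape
(7, 29)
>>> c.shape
(7, 3)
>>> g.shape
(3, 29)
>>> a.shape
(29, 7)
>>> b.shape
(29, 13, 3, 3)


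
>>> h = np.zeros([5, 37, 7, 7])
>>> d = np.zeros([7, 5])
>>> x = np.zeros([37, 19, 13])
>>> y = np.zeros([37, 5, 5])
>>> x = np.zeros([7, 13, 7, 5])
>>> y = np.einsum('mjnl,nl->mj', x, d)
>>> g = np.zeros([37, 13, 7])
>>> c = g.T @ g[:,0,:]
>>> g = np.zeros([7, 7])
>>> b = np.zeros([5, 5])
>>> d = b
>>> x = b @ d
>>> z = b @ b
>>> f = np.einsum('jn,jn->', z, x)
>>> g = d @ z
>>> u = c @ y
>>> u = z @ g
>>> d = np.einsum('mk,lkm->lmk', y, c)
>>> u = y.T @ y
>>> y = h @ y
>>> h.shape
(5, 37, 7, 7)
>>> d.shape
(7, 7, 13)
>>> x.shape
(5, 5)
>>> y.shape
(5, 37, 7, 13)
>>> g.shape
(5, 5)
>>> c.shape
(7, 13, 7)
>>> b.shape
(5, 5)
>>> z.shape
(5, 5)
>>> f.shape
()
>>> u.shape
(13, 13)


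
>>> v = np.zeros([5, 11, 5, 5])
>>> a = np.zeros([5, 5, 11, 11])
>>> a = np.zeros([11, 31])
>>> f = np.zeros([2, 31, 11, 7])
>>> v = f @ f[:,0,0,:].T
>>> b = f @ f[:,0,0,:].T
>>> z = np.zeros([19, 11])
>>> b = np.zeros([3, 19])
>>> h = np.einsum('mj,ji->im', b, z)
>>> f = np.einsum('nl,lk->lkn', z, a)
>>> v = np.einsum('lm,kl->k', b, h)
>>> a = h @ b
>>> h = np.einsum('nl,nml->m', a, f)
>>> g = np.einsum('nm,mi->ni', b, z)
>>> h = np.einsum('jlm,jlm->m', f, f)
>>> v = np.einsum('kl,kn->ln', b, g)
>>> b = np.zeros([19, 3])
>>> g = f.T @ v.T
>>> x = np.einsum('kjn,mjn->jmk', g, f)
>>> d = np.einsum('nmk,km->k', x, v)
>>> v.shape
(19, 11)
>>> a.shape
(11, 19)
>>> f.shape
(11, 31, 19)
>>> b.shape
(19, 3)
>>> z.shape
(19, 11)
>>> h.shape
(19,)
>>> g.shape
(19, 31, 19)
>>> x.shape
(31, 11, 19)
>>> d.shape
(19,)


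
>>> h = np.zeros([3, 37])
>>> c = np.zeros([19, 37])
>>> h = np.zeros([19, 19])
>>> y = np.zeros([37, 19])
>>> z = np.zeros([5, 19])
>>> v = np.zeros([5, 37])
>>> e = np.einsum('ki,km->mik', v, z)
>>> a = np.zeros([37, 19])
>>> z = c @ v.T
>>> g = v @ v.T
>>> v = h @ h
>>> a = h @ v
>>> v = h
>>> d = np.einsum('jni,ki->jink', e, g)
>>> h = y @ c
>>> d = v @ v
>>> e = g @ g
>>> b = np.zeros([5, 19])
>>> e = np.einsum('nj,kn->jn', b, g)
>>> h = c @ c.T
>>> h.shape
(19, 19)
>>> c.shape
(19, 37)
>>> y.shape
(37, 19)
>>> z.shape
(19, 5)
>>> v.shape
(19, 19)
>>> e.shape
(19, 5)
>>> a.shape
(19, 19)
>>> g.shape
(5, 5)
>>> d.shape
(19, 19)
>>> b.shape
(5, 19)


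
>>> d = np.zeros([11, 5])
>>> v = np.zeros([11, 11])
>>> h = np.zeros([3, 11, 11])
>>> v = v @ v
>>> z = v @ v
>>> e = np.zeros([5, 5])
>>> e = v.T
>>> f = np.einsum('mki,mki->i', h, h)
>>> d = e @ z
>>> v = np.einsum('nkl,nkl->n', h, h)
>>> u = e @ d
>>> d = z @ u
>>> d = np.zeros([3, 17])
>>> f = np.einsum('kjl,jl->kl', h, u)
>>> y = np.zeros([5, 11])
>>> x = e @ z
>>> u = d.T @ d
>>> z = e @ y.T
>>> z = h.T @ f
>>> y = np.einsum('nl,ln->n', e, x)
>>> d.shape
(3, 17)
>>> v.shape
(3,)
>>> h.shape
(3, 11, 11)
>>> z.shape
(11, 11, 11)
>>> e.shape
(11, 11)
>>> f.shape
(3, 11)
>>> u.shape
(17, 17)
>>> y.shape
(11,)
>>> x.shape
(11, 11)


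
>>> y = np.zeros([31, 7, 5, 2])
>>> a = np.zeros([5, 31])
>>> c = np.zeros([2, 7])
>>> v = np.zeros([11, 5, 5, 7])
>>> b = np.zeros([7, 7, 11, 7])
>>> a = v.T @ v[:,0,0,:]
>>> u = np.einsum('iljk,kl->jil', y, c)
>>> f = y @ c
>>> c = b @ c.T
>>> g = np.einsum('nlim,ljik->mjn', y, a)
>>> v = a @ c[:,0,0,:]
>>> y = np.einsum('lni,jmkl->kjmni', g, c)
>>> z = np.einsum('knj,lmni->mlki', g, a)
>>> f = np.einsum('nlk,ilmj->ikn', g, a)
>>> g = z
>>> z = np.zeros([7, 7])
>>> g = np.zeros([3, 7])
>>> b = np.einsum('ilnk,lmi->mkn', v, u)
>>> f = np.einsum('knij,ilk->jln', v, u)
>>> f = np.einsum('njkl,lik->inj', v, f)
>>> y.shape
(11, 7, 7, 5, 31)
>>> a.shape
(7, 5, 5, 7)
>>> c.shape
(7, 7, 11, 2)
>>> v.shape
(7, 5, 5, 2)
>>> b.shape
(31, 2, 5)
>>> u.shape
(5, 31, 7)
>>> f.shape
(31, 7, 5)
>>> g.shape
(3, 7)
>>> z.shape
(7, 7)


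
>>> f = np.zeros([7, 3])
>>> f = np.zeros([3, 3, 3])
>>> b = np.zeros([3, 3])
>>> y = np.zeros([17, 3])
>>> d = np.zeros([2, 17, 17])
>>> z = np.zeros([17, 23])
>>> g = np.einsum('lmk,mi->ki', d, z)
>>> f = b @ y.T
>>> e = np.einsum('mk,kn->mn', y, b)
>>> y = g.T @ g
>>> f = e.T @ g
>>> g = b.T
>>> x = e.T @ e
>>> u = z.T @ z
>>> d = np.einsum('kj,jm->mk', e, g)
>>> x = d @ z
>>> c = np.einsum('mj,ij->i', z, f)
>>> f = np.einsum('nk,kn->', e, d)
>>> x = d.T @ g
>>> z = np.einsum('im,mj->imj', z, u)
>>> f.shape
()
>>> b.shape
(3, 3)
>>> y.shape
(23, 23)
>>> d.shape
(3, 17)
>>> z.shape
(17, 23, 23)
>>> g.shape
(3, 3)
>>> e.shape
(17, 3)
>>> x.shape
(17, 3)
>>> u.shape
(23, 23)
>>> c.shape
(3,)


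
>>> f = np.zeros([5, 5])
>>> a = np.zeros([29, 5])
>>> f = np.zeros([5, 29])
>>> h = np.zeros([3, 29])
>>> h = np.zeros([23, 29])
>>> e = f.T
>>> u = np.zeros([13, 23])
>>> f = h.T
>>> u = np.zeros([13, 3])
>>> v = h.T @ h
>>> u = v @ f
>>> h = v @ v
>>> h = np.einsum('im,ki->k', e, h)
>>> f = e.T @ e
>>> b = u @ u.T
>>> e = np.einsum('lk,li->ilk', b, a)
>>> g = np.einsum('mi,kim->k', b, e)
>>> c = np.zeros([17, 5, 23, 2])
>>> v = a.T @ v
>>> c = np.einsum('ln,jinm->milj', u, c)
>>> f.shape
(5, 5)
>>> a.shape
(29, 5)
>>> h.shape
(29,)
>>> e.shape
(5, 29, 29)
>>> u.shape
(29, 23)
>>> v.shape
(5, 29)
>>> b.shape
(29, 29)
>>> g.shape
(5,)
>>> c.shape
(2, 5, 29, 17)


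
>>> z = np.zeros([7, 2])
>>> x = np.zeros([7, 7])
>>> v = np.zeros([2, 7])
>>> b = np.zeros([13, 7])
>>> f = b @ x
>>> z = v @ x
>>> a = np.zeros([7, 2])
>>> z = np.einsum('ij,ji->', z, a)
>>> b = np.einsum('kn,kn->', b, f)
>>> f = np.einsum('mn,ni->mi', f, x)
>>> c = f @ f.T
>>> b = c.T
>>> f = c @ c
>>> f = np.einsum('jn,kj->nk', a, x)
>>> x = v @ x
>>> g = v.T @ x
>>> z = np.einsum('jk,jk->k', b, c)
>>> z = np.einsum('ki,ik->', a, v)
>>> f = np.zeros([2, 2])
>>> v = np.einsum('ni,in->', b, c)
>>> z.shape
()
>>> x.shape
(2, 7)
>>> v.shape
()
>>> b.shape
(13, 13)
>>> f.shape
(2, 2)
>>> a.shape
(7, 2)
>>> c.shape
(13, 13)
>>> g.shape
(7, 7)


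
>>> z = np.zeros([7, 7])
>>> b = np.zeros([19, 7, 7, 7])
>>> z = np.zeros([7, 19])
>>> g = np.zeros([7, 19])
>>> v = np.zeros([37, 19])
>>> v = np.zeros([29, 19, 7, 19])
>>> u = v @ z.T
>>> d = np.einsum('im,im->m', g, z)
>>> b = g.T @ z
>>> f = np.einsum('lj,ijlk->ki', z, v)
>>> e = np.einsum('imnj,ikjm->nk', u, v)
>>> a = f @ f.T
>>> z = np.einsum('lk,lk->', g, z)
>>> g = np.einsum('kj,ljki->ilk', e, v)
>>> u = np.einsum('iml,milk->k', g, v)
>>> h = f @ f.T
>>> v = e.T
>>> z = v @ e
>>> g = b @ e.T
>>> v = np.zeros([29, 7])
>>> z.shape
(19, 19)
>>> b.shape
(19, 19)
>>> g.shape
(19, 7)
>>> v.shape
(29, 7)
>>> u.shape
(19,)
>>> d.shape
(19,)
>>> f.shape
(19, 29)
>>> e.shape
(7, 19)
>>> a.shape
(19, 19)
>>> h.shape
(19, 19)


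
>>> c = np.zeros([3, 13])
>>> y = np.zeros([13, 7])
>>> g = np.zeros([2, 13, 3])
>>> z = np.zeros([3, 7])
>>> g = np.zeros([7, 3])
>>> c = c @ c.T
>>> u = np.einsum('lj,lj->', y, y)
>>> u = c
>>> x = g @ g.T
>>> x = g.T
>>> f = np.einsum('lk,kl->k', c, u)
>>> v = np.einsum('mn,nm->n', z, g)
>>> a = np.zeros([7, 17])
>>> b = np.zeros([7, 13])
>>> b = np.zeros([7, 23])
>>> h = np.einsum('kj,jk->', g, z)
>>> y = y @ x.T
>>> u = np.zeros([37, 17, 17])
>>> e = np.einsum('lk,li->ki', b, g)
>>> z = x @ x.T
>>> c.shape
(3, 3)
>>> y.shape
(13, 3)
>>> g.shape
(7, 3)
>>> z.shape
(3, 3)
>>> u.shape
(37, 17, 17)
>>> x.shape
(3, 7)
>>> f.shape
(3,)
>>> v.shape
(7,)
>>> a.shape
(7, 17)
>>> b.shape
(7, 23)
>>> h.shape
()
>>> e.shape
(23, 3)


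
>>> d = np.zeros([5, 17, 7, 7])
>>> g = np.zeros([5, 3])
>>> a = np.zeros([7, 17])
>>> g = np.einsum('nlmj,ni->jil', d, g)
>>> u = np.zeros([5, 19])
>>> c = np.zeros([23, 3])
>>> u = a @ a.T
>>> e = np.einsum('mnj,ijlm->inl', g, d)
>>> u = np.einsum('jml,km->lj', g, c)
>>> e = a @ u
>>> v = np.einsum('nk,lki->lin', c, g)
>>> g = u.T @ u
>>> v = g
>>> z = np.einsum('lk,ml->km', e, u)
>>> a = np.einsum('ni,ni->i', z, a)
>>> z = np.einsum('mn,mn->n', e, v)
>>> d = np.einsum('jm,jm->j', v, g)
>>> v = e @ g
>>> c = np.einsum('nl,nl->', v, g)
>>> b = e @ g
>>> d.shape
(7,)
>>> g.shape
(7, 7)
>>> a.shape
(17,)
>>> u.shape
(17, 7)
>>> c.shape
()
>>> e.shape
(7, 7)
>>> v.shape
(7, 7)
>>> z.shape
(7,)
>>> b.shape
(7, 7)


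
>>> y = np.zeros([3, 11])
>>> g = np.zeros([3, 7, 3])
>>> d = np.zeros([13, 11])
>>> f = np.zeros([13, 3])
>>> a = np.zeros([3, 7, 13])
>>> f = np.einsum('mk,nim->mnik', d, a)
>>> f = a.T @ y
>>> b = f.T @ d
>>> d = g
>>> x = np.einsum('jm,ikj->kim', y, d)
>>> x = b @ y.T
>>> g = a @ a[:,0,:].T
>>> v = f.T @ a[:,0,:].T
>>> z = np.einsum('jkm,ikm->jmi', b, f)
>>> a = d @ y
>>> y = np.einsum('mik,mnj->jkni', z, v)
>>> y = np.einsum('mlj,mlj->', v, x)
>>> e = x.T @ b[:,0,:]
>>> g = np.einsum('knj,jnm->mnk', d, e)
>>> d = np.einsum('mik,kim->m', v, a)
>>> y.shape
()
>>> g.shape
(11, 7, 3)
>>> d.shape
(11,)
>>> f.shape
(13, 7, 11)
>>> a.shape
(3, 7, 11)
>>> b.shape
(11, 7, 11)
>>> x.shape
(11, 7, 3)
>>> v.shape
(11, 7, 3)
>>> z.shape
(11, 11, 13)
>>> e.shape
(3, 7, 11)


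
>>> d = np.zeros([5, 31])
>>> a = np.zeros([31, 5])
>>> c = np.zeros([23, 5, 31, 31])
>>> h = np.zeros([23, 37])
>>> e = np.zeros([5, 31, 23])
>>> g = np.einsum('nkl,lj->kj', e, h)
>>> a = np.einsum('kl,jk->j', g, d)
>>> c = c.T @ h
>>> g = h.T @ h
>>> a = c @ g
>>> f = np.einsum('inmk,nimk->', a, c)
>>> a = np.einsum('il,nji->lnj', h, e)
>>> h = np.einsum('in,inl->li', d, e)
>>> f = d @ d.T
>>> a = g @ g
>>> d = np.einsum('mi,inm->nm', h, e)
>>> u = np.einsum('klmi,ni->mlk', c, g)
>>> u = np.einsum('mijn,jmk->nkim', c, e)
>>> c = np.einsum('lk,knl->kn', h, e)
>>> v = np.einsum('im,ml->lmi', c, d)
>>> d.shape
(31, 23)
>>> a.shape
(37, 37)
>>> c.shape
(5, 31)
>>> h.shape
(23, 5)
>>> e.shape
(5, 31, 23)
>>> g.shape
(37, 37)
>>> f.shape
(5, 5)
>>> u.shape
(37, 23, 31, 31)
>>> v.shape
(23, 31, 5)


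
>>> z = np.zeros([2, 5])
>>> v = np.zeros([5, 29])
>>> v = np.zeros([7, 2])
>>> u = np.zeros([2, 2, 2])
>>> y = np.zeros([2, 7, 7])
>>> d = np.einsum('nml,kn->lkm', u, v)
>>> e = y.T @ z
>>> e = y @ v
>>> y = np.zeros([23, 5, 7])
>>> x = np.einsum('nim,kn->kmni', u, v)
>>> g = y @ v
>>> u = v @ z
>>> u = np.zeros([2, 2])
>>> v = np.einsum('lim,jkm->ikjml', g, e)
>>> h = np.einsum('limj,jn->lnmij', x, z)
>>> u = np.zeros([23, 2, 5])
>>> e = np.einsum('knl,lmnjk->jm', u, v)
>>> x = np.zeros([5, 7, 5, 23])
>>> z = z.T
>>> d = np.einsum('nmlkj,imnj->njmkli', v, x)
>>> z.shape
(5, 2)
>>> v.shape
(5, 7, 2, 2, 23)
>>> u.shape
(23, 2, 5)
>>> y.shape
(23, 5, 7)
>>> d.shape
(5, 23, 7, 2, 2, 5)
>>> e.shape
(2, 7)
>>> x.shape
(5, 7, 5, 23)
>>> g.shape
(23, 5, 2)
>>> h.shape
(7, 5, 2, 2, 2)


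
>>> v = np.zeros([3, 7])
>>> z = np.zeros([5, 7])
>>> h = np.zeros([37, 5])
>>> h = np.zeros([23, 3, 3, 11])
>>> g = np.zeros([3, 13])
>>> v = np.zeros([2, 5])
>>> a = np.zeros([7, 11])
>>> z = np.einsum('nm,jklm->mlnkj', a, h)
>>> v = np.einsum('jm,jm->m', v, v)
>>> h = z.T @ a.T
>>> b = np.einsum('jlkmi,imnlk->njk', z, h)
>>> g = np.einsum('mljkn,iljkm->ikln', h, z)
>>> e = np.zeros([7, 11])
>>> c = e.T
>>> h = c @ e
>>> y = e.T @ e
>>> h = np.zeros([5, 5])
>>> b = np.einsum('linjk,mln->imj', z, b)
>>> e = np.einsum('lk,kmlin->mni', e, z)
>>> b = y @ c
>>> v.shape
(5,)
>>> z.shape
(11, 3, 7, 3, 23)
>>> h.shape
(5, 5)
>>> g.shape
(11, 3, 3, 7)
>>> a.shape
(7, 11)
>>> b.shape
(11, 7)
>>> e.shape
(3, 23, 3)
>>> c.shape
(11, 7)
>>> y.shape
(11, 11)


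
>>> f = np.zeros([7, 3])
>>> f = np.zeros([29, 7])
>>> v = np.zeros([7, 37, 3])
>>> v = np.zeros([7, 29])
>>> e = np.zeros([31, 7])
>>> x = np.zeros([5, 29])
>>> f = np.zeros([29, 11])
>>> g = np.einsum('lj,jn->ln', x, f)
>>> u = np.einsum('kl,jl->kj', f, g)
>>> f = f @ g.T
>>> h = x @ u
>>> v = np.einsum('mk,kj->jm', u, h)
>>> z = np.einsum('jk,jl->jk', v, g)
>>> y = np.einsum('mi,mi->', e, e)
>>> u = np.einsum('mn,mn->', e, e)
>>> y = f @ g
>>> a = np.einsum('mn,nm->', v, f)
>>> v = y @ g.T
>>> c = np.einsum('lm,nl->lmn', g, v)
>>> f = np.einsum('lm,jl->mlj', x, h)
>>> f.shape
(29, 5, 5)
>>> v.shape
(29, 5)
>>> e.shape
(31, 7)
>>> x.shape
(5, 29)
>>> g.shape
(5, 11)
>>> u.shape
()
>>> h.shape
(5, 5)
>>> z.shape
(5, 29)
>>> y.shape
(29, 11)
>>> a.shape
()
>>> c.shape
(5, 11, 29)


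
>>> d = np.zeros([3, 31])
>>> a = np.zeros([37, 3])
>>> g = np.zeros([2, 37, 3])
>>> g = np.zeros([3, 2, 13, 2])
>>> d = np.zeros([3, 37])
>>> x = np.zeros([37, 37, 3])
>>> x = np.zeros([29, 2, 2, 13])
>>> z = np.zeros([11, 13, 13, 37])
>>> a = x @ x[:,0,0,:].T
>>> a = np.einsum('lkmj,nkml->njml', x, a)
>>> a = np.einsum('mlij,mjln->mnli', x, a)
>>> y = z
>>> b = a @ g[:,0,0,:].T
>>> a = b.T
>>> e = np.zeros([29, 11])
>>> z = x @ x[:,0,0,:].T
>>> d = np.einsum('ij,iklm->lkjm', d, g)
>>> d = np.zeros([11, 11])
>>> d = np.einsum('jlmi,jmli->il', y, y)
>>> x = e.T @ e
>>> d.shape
(37, 13)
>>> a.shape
(3, 2, 29, 29)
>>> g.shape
(3, 2, 13, 2)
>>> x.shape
(11, 11)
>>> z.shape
(29, 2, 2, 29)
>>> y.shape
(11, 13, 13, 37)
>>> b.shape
(29, 29, 2, 3)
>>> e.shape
(29, 11)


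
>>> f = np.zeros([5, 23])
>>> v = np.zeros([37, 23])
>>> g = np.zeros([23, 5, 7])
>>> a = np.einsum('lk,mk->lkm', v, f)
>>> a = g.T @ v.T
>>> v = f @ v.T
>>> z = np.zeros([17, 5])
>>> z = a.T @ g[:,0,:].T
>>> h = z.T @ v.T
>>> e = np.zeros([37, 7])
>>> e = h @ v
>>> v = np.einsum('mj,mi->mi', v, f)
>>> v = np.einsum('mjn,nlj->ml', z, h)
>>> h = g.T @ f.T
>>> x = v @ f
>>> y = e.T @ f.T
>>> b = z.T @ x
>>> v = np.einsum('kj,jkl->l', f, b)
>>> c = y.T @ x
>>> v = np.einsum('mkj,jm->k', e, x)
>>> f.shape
(5, 23)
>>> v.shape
(5,)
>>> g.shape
(23, 5, 7)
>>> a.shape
(7, 5, 37)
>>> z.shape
(37, 5, 23)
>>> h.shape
(7, 5, 5)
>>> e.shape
(23, 5, 37)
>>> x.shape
(37, 23)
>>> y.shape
(37, 5, 5)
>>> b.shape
(23, 5, 23)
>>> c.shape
(5, 5, 23)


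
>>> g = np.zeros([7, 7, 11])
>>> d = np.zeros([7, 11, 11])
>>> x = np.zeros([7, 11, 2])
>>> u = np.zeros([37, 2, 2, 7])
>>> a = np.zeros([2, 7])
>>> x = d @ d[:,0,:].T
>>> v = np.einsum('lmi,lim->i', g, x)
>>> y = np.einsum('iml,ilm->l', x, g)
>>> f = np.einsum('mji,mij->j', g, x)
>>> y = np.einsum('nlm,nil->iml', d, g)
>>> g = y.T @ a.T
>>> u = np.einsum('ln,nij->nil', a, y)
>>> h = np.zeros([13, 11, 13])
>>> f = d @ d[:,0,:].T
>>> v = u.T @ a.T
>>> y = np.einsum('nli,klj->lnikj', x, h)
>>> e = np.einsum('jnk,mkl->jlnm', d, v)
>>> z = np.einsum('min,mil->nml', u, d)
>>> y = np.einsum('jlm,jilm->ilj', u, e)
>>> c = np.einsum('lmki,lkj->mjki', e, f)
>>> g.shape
(11, 11, 2)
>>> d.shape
(7, 11, 11)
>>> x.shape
(7, 11, 7)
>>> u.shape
(7, 11, 2)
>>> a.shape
(2, 7)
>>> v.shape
(2, 11, 2)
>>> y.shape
(2, 11, 7)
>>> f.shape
(7, 11, 7)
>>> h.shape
(13, 11, 13)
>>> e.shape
(7, 2, 11, 2)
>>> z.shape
(2, 7, 11)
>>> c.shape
(2, 7, 11, 2)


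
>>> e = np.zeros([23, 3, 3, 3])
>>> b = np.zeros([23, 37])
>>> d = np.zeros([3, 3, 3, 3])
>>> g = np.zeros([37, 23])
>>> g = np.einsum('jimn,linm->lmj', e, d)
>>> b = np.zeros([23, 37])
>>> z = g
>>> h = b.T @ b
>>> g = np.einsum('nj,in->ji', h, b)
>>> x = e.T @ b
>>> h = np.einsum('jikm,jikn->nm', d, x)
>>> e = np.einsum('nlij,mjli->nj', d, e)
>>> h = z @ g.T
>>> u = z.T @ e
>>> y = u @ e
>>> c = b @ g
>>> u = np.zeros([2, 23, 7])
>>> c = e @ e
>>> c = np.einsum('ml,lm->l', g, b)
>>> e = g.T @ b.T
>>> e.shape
(23, 23)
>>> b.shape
(23, 37)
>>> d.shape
(3, 3, 3, 3)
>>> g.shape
(37, 23)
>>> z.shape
(3, 3, 23)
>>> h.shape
(3, 3, 37)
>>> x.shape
(3, 3, 3, 37)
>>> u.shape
(2, 23, 7)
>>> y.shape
(23, 3, 3)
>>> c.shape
(23,)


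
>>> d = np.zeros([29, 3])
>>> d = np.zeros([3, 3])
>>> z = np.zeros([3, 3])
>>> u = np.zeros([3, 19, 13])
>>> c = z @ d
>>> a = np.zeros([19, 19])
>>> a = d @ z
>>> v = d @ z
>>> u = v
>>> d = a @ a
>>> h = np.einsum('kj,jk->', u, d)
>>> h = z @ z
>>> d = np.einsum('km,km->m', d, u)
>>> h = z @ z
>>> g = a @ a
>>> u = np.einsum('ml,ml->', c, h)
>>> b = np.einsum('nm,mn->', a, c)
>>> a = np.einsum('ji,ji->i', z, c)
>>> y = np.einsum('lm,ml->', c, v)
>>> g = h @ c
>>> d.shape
(3,)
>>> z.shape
(3, 3)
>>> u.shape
()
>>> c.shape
(3, 3)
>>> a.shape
(3,)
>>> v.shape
(3, 3)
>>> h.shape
(3, 3)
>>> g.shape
(3, 3)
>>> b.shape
()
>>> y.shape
()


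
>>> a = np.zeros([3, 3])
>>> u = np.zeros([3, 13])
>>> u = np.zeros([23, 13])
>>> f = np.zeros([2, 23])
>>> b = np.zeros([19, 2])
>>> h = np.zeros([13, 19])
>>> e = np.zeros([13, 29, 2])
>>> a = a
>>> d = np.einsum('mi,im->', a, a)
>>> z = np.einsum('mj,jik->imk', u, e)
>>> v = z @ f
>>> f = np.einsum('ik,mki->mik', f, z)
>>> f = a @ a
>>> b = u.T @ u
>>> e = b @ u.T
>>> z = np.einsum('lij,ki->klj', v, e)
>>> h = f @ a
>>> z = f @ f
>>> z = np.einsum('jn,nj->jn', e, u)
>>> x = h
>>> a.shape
(3, 3)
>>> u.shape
(23, 13)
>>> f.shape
(3, 3)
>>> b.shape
(13, 13)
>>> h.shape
(3, 3)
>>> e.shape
(13, 23)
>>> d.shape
()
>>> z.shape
(13, 23)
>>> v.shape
(29, 23, 23)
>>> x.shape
(3, 3)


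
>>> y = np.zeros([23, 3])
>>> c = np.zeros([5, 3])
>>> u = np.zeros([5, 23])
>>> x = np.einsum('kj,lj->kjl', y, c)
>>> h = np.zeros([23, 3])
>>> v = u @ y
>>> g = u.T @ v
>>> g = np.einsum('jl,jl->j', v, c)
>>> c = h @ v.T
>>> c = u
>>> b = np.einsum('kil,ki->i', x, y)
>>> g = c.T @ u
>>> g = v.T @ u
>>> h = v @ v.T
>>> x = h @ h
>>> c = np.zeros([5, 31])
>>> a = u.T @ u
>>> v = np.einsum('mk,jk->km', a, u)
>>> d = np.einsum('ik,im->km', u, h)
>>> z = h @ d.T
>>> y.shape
(23, 3)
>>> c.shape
(5, 31)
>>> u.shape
(5, 23)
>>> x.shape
(5, 5)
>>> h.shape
(5, 5)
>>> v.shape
(23, 23)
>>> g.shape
(3, 23)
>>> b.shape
(3,)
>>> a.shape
(23, 23)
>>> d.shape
(23, 5)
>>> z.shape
(5, 23)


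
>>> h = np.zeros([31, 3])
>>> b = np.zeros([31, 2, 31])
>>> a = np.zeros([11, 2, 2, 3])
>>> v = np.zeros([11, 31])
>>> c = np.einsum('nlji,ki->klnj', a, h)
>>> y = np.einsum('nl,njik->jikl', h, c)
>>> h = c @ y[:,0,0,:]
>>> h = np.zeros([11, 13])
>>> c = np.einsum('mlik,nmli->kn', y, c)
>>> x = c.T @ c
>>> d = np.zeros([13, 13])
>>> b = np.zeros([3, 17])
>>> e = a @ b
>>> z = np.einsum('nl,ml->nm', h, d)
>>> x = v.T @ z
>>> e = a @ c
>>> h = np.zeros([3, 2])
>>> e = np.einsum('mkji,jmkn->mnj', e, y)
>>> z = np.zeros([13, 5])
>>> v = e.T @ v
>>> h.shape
(3, 2)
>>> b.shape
(3, 17)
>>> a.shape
(11, 2, 2, 3)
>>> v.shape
(2, 3, 31)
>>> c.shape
(3, 31)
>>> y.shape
(2, 11, 2, 3)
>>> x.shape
(31, 13)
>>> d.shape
(13, 13)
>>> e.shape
(11, 3, 2)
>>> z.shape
(13, 5)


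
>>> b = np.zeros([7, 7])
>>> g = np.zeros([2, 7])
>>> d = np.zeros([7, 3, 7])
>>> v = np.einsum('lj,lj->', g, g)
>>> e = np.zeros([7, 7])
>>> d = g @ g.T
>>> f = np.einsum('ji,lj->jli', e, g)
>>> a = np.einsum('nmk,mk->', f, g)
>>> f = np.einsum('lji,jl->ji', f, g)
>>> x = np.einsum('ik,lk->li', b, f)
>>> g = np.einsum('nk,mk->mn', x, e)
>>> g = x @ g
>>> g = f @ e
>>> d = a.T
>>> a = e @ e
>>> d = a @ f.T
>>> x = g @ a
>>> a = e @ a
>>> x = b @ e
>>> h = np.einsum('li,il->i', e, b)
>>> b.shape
(7, 7)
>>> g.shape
(2, 7)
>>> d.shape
(7, 2)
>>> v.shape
()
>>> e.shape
(7, 7)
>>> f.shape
(2, 7)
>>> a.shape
(7, 7)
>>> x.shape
(7, 7)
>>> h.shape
(7,)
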